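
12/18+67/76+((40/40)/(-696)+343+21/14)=4576123/13224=346.05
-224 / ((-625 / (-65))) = -2912 / 125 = -23.30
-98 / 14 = -7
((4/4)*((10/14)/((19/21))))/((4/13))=195/76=2.57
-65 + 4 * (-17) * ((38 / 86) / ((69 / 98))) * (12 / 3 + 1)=-825935 / 2967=-278.37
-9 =-9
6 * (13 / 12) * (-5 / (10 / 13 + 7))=-845 / 202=-4.18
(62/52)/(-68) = -31/1768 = -0.02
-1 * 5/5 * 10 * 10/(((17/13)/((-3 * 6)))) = 1376.47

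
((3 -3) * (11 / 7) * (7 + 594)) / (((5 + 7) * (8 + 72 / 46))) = 0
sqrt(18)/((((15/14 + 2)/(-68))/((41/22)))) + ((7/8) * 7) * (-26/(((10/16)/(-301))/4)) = 1533896/5-58548 * sqrt(2)/473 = 306604.15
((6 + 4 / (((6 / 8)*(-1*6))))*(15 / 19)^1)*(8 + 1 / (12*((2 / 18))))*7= 247.15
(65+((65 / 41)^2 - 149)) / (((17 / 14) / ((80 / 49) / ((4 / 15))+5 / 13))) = -1135555910 / 2600507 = -436.67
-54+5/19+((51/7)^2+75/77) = 3265/10241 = 0.32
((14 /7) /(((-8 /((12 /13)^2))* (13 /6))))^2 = 46656 /4826809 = 0.01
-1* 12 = -12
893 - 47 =846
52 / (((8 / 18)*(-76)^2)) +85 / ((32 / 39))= 1196949 / 11552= 103.61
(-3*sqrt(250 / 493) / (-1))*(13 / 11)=195*sqrt(4930) / 5423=2.52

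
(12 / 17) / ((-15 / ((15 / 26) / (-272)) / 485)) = 1455 / 30056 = 0.05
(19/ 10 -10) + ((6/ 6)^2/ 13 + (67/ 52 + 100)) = 24249/ 260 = 93.27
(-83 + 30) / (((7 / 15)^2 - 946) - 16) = 11925 / 216401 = 0.06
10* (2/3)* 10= 200/3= 66.67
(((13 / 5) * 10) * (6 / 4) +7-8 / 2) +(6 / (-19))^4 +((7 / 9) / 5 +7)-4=264870592 / 5864445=45.17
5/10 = 1/2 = 0.50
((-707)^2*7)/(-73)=-3498943/73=-47930.73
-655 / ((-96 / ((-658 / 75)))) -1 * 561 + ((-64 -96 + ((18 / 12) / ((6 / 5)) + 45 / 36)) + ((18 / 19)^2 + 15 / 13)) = -2623114927 / 3378960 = -776.31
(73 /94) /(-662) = -73 /62228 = -0.00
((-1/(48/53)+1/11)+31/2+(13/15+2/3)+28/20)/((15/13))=597857/39600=15.10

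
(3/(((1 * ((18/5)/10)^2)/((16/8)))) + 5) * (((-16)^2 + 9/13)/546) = 4621745/191646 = 24.12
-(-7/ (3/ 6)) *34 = 476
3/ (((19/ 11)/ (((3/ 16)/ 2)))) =99/ 608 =0.16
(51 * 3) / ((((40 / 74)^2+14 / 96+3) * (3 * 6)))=2.47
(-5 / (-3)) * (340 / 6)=850 / 9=94.44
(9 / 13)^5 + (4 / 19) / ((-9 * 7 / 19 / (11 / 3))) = -5176631 / 70174377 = -0.07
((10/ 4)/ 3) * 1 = 5/ 6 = 0.83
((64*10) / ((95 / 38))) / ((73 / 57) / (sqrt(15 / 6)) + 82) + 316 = 17427381596 / 54610361 - 532608*sqrt(10) / 54610361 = 319.09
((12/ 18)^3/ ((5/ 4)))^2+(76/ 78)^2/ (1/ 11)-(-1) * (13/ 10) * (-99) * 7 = -5484912733/ 6160050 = -890.40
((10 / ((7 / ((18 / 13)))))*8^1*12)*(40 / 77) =691200 / 7007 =98.64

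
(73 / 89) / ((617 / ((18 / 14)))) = 657 / 384391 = 0.00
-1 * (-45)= 45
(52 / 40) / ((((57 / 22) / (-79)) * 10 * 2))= -1.98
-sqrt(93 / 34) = -sqrt(3162) / 34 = -1.65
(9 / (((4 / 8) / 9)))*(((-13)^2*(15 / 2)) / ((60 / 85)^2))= 6593535 / 16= 412095.94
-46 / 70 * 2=-46 / 35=-1.31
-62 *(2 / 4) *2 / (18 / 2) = -62 / 9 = -6.89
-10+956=946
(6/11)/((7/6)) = 36/77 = 0.47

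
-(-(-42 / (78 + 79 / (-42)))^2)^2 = -9682651996416 / 104464936614481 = -0.09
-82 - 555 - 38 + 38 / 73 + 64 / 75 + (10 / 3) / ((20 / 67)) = -2417977 / 3650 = -662.46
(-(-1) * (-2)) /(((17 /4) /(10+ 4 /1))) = -112 /17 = -6.59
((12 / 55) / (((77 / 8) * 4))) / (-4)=-6 / 4235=-0.00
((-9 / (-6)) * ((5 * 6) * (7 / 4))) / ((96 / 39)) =4095 / 128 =31.99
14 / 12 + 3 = 25 / 6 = 4.17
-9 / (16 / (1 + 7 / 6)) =-39 / 32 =-1.22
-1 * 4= -4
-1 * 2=-2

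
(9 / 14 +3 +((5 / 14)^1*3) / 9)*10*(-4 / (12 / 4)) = -3160 / 63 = -50.16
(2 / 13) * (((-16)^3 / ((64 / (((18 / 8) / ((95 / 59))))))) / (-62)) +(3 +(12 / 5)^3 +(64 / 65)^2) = 224158643 / 12442625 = 18.02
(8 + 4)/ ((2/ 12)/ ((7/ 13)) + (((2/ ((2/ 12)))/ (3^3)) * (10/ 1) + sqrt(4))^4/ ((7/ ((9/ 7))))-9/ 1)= 857304/ 22012127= 0.04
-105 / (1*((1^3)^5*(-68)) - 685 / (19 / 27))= 1995 / 19787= 0.10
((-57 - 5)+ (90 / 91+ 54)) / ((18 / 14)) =-638 / 117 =-5.45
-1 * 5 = -5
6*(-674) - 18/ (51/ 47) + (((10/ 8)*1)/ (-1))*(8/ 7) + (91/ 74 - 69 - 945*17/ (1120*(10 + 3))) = -4130.89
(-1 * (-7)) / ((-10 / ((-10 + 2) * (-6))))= -168 / 5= -33.60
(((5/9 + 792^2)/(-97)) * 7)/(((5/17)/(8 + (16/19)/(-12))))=-303653753228/248805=-1220448.76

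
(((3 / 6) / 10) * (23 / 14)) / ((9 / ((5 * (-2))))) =-23 / 252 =-0.09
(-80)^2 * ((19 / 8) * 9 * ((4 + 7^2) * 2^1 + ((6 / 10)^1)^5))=1813929696 / 125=14511437.57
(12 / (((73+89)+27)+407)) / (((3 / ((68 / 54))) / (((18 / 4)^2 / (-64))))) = -51 / 19072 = -0.00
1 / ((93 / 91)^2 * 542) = 8281 / 4687758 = 0.00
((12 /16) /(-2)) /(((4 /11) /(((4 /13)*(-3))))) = 99 /104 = 0.95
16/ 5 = 3.20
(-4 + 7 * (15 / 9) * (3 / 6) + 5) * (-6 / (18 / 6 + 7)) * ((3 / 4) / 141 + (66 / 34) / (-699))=-77613 / 7446680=-0.01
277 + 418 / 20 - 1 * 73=224.90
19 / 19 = 1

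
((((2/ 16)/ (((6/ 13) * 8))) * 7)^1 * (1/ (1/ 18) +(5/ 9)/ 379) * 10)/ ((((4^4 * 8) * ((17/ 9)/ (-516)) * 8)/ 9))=-10812147255/ 1688993792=-6.40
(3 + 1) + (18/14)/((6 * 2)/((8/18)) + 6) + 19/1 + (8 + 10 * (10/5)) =3930/77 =51.04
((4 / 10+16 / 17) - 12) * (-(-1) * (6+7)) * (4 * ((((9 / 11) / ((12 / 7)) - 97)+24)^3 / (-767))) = -14719010482563 / 53399720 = -275638.35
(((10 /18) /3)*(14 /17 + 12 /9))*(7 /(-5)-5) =-3520 /1377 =-2.56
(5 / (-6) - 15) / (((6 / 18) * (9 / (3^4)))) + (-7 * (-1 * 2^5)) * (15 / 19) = -9525 / 38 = -250.66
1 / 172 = 0.01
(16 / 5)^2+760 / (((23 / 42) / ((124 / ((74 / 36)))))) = 1781353856 / 21275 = 83729.91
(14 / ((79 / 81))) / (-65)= -1134 / 5135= -0.22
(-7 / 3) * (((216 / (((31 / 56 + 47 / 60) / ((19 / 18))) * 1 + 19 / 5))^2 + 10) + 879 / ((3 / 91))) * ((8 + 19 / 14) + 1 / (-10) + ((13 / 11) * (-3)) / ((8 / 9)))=-350239.41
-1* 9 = -9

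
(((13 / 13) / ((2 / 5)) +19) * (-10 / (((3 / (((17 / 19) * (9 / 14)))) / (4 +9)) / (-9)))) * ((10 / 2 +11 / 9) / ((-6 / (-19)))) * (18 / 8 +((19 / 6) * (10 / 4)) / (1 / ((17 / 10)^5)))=261496740349 / 24000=10895697.51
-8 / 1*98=-784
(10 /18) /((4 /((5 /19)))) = 25 /684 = 0.04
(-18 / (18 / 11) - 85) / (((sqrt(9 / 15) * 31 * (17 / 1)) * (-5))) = 32 * sqrt(15) / 2635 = 0.05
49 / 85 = 0.58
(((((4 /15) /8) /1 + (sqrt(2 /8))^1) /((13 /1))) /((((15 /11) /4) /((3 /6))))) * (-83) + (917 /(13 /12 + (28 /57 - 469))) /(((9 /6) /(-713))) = 289131998216 /311726025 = 927.52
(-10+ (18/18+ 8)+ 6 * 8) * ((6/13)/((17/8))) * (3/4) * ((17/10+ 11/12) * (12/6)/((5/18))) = 796932/5525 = 144.24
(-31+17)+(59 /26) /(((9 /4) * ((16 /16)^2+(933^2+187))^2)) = -1241732481982784 /88695177284493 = -14.00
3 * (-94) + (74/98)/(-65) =-898207/3185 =-282.01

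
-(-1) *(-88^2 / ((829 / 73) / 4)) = -2261248 / 829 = -2727.68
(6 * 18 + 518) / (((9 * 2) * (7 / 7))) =34.78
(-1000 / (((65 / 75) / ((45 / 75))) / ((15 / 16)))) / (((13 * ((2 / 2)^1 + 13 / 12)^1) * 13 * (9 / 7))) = -3150 / 2197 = -1.43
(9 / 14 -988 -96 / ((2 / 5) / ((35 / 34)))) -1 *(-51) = -281653 / 238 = -1183.42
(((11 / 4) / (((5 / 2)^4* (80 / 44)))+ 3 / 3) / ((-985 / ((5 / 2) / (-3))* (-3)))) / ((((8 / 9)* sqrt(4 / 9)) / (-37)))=180153 / 9850000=0.02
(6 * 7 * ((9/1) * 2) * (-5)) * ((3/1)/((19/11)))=-124740/19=-6565.26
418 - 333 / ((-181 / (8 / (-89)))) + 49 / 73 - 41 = 443930658 / 1175957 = 377.51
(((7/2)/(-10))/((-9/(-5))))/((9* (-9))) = 0.00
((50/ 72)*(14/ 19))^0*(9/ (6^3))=1/ 24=0.04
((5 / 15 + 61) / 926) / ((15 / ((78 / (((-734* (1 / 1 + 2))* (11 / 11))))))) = -1196 / 7646445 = -0.00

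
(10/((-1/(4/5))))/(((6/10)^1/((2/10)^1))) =-8/3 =-2.67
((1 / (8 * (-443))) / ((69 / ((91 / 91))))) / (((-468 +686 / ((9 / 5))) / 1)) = 3 / 63742384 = 0.00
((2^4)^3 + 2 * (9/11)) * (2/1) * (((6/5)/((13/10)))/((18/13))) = 180296/33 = 5463.52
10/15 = 2/3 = 0.67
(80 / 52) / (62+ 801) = 20 / 11219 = 0.00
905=905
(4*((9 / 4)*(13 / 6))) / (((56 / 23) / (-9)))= -8073 / 112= -72.08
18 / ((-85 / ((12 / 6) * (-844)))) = 30384 / 85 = 357.46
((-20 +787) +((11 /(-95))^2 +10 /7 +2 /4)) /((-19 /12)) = -582934914 /1200325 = -485.65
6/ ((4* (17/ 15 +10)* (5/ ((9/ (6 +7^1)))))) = 81/ 4342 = 0.02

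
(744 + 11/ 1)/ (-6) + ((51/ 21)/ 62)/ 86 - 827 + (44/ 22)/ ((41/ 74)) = -4357742867/ 4590852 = -949.22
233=233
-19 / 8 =-2.38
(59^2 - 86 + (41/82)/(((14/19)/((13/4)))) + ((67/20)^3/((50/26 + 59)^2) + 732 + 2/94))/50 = 6817199969091563/82547942400000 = 82.58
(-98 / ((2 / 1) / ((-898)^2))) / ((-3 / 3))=39513796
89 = 89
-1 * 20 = -20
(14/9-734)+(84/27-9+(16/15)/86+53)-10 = -149494/215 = -695.32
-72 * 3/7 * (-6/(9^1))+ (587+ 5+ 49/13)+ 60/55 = 618049/1001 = 617.43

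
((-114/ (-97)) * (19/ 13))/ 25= 2166/ 31525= 0.07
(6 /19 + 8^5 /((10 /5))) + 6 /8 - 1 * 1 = 1245189 /76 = 16384.07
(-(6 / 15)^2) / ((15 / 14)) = -56 / 375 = -0.15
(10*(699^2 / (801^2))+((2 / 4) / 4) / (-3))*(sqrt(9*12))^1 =4319357*sqrt(3) / 95052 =78.71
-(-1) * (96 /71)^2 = 9216 /5041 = 1.83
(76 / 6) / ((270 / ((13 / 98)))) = 247 / 39690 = 0.01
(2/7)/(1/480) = 960/7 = 137.14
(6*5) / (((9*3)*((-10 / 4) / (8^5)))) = -131072 / 9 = -14563.56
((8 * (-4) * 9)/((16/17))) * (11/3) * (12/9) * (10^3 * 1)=-1496000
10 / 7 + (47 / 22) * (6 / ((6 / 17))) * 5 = 28185 / 154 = 183.02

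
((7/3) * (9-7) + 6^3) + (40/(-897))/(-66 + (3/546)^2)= 11095641426/50282209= 220.67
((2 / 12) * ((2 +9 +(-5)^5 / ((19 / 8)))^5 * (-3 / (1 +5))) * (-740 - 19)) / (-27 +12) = 15946724554735217.59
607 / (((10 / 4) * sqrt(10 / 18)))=325.75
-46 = -46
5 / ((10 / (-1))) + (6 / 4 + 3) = 4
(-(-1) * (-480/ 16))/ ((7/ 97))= -2910/ 7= -415.71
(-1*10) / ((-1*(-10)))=-1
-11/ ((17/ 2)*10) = -11/ 85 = -0.13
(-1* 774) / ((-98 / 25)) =9675 / 49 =197.45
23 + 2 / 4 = 47 / 2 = 23.50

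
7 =7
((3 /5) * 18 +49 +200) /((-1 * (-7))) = 1299 /35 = 37.11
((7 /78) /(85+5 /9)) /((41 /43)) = 129 /117260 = 0.00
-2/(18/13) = -13/9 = -1.44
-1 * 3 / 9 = -1 / 3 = -0.33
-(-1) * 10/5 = 2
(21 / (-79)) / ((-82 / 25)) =0.08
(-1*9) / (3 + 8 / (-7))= -63 / 13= -4.85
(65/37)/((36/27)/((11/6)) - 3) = -143/185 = -0.77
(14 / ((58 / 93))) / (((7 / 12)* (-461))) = -0.08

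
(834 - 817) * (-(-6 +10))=-68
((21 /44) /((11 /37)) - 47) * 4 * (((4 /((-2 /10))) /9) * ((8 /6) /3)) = 1757680 /9801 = 179.34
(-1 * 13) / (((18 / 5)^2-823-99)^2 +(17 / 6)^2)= -292500 / 18593139361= -0.00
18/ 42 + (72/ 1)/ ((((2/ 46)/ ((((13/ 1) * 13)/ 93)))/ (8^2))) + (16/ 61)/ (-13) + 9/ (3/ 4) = 33144003281/ 172081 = 192606.99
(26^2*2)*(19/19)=1352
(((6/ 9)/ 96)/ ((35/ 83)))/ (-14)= -83/ 70560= -0.00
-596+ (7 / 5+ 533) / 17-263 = -827.56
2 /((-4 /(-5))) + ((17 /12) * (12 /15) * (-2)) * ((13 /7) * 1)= -359 /210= -1.71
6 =6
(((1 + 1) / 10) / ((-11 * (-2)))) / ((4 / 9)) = 9 / 440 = 0.02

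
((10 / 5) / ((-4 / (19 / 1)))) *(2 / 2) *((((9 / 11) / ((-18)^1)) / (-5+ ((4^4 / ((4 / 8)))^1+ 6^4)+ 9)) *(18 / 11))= 57 / 146168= 0.00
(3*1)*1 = 3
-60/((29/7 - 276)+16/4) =28/125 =0.22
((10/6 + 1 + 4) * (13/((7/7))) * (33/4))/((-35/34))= -4862/7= -694.57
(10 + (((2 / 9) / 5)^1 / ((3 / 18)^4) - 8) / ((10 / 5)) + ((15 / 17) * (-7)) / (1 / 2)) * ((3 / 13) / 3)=1908 / 1105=1.73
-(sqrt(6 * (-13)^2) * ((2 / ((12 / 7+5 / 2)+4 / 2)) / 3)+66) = -66-364 * sqrt(6) / 261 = -69.42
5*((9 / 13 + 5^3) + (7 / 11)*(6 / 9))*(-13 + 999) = 266732720 / 429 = 621754.59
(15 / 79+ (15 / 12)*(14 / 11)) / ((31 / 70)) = 108325 / 26939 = 4.02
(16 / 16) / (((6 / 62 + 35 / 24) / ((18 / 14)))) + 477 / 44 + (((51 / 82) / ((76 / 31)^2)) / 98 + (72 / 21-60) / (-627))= 6946436083269 / 590735617472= 11.76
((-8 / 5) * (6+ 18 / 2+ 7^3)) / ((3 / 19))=-54416 / 15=-3627.73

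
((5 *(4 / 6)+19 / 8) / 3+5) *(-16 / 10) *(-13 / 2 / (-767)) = -497 / 5310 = -0.09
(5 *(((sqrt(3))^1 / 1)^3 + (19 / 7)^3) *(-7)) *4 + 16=-136396 / 49 - 420 *sqrt(3)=-3511.05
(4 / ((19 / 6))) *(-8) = -192 / 19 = -10.11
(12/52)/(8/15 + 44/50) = 0.16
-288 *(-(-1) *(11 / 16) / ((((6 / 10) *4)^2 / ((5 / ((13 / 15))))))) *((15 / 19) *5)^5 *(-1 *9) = 1710572.32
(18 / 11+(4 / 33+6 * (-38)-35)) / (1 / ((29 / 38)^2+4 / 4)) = -19698985 / 47652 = -413.39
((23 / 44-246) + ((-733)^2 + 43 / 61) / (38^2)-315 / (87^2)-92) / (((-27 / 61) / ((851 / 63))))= -23969378453693 / 22722713244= -1054.86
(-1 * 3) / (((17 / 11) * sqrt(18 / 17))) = -11 * sqrt(34) / 34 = -1.89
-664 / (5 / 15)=-1992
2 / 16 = 1 / 8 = 0.12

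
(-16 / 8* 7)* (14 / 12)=-49 / 3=-16.33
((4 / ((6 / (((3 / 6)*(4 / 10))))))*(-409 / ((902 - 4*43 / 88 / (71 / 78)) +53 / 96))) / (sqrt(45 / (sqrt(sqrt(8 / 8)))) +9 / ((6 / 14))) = -3252368 / 1012631295 +464624*sqrt(5) / 1012631295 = -0.00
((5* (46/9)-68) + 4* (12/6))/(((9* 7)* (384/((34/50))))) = -527/544320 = -0.00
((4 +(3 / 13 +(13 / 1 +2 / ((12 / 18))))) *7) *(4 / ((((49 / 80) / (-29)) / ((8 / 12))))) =-4881280 / 273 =-17880.15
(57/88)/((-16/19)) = -1083/1408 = -0.77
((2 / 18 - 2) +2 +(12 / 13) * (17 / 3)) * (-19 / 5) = -2375 / 117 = -20.30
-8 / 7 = -1.14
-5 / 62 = -0.08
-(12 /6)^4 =-16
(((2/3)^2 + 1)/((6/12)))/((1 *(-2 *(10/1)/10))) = -13/9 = -1.44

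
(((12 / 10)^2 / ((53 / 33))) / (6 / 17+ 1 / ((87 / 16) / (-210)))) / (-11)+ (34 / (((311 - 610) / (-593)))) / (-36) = -125856367121 / 67268137950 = -1.87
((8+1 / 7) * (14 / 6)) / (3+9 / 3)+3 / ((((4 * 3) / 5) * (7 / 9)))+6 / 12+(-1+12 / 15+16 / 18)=7513 / 1260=5.96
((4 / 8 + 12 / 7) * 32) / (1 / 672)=47616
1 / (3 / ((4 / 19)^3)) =64 / 20577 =0.00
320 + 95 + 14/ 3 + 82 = 1505/ 3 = 501.67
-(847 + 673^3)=-304822064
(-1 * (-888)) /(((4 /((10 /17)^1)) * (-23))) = -2220 /391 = -5.68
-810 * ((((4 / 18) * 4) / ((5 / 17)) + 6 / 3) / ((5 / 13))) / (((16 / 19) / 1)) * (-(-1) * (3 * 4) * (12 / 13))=-695628 / 5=-139125.60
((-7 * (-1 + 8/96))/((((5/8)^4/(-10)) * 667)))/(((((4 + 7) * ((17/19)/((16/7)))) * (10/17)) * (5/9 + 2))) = -933888/9588125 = -0.10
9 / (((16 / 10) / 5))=225 / 8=28.12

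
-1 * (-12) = 12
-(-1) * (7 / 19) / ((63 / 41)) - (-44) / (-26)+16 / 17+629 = 23751214 / 37791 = 628.49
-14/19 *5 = -70/19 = -3.68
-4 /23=-0.17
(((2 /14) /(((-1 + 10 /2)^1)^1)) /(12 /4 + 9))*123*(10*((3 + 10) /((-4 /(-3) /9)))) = 71955 /224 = 321.23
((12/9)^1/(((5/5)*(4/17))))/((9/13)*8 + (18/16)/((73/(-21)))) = 129064/118773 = 1.09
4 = 4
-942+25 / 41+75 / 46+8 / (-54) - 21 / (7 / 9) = -49236887 / 50922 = -966.91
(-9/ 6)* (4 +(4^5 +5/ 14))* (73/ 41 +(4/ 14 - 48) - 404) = 5577297021/ 8036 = 694038.95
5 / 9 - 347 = -3118 / 9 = -346.44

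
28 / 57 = 0.49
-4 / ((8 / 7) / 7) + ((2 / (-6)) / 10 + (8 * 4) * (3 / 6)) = -128 / 15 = -8.53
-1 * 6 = -6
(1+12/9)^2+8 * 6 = 481/9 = 53.44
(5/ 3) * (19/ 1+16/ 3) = 365/ 9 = 40.56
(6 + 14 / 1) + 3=23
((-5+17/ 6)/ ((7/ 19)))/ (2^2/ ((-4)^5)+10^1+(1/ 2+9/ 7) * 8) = -31616/ 130539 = -0.24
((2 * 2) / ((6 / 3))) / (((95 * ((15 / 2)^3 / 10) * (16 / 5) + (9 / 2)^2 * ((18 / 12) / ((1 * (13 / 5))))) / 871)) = 181168 / 1335015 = 0.14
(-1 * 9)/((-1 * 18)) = 1/2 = 0.50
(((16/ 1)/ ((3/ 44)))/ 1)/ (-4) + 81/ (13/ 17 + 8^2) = -63215/ 1101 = -57.42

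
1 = 1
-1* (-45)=45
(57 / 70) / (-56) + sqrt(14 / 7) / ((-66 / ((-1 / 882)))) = -57 / 3920 + sqrt(2) / 58212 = -0.01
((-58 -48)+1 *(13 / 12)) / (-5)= 1259 / 60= 20.98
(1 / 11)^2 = 1 / 121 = 0.01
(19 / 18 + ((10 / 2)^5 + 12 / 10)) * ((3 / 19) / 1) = 493.78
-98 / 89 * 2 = -196 / 89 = -2.20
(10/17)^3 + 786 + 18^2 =5454430/4913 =1110.20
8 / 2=4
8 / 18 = 0.44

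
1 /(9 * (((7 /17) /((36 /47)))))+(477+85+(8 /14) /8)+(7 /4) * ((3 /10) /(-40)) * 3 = 295962473 /526400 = 562.24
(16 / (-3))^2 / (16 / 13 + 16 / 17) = 1768 / 135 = 13.10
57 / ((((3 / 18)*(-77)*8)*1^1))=-171 / 308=-0.56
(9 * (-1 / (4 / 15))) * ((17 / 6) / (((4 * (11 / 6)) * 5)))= -2.61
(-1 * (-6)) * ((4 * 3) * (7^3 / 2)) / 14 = 882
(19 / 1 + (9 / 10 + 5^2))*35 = 3143 / 2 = 1571.50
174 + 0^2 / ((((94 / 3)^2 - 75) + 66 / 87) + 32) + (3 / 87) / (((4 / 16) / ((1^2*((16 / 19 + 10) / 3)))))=288446 / 1653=174.50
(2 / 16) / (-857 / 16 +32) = -2 / 345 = -0.01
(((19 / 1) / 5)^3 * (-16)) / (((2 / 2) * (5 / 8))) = -877952 / 625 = -1404.72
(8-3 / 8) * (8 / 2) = 30.50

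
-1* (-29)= 29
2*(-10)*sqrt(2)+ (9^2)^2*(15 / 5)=19683 -20*sqrt(2)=19654.72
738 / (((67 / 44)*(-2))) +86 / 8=-62063 / 268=-231.58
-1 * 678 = -678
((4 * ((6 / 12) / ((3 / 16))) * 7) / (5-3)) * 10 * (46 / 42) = 3680 / 9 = 408.89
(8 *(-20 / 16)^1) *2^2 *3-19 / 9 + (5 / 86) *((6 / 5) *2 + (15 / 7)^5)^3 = 564159936519249300361 / 91865315217397050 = 6141.16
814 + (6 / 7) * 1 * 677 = 9760 / 7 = 1394.29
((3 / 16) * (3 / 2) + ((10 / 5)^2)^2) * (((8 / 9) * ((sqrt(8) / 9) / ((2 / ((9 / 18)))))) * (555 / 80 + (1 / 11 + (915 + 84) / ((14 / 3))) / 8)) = 2704511 * sqrt(2) / 99792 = 38.33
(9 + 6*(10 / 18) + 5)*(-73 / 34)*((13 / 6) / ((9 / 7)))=-86359 / 1377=-62.72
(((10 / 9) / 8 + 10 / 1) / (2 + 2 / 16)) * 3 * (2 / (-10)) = -146 / 51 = -2.86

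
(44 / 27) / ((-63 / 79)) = -3476 / 1701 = -2.04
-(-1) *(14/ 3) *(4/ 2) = 28/ 3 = 9.33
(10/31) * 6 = 60/31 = 1.94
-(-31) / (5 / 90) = 558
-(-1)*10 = 10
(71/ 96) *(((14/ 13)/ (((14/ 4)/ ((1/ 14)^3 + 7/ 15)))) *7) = 1364833/ 1834560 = 0.74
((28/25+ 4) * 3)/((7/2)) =768/175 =4.39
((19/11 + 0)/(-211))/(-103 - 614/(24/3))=76/1668799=0.00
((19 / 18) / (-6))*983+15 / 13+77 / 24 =-473353 / 2808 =-168.57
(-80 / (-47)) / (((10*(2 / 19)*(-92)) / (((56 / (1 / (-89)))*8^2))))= 6060544 / 1081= 5606.42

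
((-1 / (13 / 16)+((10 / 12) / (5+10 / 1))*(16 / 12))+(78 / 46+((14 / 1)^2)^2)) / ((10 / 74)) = 11475058603 / 40365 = 284282.39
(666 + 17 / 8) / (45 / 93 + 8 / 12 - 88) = -7.69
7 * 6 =42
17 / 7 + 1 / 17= 2.49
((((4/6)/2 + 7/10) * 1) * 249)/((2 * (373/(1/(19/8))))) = 5146/35435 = 0.15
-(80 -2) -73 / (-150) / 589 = -6891227 / 88350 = -78.00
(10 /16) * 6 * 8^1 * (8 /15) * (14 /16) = 14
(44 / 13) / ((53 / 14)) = 616 / 689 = 0.89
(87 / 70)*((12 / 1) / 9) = 58 / 35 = 1.66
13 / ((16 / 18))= 14.62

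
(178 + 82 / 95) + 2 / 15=51014 / 285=179.00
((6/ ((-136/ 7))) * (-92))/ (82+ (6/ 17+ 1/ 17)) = 161/ 467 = 0.34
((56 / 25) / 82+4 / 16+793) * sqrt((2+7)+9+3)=3252437 * sqrt(21) / 4100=3635.25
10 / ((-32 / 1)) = -5 / 16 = -0.31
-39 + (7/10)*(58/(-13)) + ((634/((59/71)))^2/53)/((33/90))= 29911.12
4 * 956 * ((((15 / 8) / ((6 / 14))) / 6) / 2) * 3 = 4182.50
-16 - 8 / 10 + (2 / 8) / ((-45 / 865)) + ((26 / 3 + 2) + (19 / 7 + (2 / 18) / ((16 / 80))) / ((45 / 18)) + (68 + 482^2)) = 19520119 / 84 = 232382.37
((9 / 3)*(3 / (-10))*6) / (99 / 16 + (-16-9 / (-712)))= 38448 / 69775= 0.55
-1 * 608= -608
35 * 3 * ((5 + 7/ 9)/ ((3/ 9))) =1820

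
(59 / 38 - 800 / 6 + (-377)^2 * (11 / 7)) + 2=178126201 / 798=223215.79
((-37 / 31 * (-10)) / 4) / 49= 0.06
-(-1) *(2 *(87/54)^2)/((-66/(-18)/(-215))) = -180815/594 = -304.40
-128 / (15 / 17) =-2176 / 15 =-145.07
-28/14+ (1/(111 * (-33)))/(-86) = -630035/315018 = -2.00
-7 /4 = -1.75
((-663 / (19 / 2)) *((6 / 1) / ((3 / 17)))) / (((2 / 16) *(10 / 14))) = -2524704 / 95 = -26575.83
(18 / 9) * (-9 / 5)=-18 / 5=-3.60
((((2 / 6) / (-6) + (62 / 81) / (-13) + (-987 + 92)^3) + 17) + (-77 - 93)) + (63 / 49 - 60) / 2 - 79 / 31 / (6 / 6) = -163816379382122 / 228501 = -716917560.02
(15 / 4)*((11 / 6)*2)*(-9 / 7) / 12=-165 / 112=-1.47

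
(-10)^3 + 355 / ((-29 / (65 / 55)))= -323615 / 319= -1014.47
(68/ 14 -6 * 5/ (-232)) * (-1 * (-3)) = 12147/ 812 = 14.96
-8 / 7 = -1.14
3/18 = 1/6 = 0.17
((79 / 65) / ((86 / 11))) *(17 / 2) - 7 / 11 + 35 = 4388543 / 122980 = 35.69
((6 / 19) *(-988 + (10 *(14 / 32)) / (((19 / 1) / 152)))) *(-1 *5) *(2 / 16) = 14295 / 76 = 188.09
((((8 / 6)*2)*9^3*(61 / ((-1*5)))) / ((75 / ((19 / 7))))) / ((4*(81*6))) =-1159 / 2625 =-0.44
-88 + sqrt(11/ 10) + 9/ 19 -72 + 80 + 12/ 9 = -77.14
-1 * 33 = -33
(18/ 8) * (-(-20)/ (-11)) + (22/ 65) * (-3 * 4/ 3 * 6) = -8733/ 715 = -12.21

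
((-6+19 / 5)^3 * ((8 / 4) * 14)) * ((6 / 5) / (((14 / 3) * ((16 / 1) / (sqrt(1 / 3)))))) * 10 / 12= -1331 * sqrt(3) / 1000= -2.31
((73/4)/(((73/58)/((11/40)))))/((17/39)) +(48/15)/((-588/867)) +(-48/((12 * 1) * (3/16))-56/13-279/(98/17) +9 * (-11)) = -438209497/2598960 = -168.61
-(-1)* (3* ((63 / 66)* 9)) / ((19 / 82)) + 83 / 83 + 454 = 566.23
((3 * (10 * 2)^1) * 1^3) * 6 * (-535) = -192600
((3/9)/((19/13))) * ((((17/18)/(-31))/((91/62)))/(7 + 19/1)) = -17/93366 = -0.00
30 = 30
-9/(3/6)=-18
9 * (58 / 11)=522 / 11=47.45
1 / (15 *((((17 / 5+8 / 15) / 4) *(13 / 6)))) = 24 / 767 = 0.03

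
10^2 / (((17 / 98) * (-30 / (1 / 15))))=-196 / 153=-1.28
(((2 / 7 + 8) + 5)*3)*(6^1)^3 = 60264 / 7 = 8609.14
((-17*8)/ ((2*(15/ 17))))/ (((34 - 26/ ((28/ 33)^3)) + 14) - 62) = 12688256/ 9312675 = 1.36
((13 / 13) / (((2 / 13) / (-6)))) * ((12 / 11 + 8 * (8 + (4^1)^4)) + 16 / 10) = -4536012 / 55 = -82472.95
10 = 10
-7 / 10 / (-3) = 7 / 30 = 0.23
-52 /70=-26 /35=-0.74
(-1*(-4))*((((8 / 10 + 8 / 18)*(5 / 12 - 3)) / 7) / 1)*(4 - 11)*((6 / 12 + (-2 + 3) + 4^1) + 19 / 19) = 83.59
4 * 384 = 1536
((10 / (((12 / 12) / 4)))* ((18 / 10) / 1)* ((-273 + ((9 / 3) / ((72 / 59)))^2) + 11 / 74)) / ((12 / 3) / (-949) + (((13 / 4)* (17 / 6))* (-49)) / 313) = 5067045170421 / 381350453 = 13287.11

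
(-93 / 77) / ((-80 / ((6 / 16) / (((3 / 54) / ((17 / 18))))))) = 4743 / 49280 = 0.10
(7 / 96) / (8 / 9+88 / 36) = 0.02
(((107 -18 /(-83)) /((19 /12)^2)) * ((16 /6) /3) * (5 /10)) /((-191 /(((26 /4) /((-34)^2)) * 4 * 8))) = -29615872 /1653927637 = -0.02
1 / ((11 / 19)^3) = 6859 / 1331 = 5.15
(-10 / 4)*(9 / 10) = -9 / 4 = -2.25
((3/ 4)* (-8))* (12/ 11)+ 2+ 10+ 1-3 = 38/ 11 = 3.45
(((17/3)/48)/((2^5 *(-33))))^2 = 289/23123460096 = 0.00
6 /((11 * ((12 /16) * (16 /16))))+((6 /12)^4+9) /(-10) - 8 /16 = -239 /352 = -0.68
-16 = -16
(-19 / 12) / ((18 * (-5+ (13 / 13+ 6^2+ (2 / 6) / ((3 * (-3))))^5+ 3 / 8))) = -10097379 / 7920318829730185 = -0.00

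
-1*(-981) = 981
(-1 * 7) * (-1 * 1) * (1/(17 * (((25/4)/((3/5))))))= 84/2125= 0.04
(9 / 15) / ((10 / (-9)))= -27 / 50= -0.54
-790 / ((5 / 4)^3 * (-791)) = 10112 / 19775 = 0.51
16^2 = 256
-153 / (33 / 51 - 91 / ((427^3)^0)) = 867 / 512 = 1.69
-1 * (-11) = 11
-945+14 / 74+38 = -33552 / 37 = -906.81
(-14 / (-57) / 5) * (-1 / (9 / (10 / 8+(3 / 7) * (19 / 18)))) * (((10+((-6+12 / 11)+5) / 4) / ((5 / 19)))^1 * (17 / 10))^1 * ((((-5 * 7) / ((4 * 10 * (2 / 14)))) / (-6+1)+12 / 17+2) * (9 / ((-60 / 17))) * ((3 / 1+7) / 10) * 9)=86837751 / 1600000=54.27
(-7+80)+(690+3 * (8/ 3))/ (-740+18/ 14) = 372597/ 5171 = 72.06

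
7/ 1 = 7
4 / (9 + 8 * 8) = 4 / 73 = 0.05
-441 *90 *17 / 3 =-224910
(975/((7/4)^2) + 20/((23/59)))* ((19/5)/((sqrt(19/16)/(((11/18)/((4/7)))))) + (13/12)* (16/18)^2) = 86656960/273861 + 458282* sqrt(19)/1449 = 1695.04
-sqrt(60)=-2 *sqrt(15)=-7.75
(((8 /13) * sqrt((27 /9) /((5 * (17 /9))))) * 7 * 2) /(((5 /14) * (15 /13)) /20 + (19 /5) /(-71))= -1335936 * sqrt(255) /144619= -147.51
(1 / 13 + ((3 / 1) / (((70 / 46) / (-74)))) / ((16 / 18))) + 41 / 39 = -889943 / 5460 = -162.99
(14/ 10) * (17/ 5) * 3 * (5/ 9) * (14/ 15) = 1666/ 225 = 7.40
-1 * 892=-892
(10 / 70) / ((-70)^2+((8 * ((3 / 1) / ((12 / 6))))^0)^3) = 1 / 34307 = 0.00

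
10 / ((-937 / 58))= -580 / 937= -0.62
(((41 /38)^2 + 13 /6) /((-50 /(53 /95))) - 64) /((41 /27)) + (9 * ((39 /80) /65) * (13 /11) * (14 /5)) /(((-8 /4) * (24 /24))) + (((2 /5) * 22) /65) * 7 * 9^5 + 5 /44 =4497417542226623 /80428634000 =55918.11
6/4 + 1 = 5/2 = 2.50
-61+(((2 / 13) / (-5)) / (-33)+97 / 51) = -2154976 / 36465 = -59.10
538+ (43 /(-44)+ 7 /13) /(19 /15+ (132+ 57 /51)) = 10545433243 /19601296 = 538.00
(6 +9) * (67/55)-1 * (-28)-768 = -7939/11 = -721.73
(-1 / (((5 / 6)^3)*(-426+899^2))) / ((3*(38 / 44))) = -0.00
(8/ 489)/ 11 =0.00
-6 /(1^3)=-6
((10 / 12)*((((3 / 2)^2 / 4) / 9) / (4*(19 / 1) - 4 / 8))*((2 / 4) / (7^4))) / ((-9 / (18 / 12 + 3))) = -5 / 69609792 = -0.00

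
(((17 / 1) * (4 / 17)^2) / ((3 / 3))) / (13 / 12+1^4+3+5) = 0.09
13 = 13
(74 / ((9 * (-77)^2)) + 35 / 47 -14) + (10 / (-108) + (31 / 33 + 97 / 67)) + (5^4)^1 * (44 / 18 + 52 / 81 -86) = -156771332094869 / 3024608202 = -51831.95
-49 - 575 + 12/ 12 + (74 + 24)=-525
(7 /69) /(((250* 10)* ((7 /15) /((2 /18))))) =1 /103500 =0.00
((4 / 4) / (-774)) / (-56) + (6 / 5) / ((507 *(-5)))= -82463 / 183128400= -0.00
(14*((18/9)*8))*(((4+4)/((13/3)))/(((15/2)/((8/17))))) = 28672/1105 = 25.95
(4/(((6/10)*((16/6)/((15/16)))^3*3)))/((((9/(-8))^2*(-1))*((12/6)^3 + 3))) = -625/90112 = -0.01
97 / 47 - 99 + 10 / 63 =-286558 / 2961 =-96.78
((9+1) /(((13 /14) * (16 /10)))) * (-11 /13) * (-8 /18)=3850 /1521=2.53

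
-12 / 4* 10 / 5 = -6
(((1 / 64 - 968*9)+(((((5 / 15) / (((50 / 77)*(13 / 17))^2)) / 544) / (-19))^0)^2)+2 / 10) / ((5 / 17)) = -47386667 / 1600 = -29616.67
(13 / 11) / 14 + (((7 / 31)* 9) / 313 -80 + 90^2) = 11984117081 / 1494262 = 8020.09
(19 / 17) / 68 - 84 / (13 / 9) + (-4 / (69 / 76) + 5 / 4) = -15889222 / 259233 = -61.29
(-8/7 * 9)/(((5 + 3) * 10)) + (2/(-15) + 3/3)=31/42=0.74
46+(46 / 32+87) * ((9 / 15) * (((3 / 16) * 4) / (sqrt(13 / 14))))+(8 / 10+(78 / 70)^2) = 2547 * sqrt(182) / 832+58851 / 1225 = 89.34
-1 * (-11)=11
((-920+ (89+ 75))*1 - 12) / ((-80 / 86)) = 4128 / 5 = 825.60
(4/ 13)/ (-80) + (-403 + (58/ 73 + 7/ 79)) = -602947847/ 1499420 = -402.12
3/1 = 3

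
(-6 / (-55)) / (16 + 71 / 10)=4 / 847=0.00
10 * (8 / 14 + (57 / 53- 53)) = -190520 / 371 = -513.53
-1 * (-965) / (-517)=-965 / 517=-1.87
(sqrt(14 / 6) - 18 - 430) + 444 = -4 + sqrt(21) / 3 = -2.47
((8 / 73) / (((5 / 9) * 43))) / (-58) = -36 / 455155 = -0.00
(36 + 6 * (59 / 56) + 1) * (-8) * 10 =-3465.71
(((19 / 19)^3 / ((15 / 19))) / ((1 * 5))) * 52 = 988 / 75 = 13.17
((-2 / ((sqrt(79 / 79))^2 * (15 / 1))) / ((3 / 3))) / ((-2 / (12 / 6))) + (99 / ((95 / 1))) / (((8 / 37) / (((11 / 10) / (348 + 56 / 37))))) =43785803 / 294849600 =0.15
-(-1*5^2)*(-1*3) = -75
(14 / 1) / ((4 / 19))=66.50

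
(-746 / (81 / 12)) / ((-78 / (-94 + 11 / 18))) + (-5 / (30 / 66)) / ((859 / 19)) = -1079189027 / 8140743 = -132.57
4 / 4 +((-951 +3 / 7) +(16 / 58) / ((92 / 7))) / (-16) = 564103 / 9338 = 60.41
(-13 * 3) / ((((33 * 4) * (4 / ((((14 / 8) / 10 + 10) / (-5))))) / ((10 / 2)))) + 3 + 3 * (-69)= -130079 / 640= -203.25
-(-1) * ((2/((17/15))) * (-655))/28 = -41.28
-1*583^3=-198155287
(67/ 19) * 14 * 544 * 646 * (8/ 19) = 7304946.53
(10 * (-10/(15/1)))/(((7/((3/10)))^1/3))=-0.86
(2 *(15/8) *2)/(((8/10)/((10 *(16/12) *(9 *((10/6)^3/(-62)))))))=-15625/186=-84.01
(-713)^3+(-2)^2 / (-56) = -5074539359 / 14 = -362467097.07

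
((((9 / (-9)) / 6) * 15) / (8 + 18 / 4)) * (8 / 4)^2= -4 / 5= -0.80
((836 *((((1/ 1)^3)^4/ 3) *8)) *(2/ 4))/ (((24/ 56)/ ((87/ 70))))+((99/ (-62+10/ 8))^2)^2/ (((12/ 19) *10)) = 25777412936/ 7971615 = 3233.65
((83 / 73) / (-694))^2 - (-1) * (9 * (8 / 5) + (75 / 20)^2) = 1461058958177 / 51332764880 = 28.46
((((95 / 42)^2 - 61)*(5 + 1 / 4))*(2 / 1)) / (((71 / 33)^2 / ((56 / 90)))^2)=-20206131946 / 1905876075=-10.60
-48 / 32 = -3 / 2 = -1.50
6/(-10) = -0.60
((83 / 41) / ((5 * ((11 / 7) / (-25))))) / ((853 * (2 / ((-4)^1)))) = 0.02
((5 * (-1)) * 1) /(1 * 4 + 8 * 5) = -5 /44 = -0.11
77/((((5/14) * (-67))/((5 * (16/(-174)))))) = 8624/5829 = 1.48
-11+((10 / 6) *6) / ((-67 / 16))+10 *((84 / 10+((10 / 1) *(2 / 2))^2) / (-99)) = -161431 / 6633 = -24.34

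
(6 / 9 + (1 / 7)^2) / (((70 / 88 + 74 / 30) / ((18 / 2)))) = 199980 / 105497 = 1.90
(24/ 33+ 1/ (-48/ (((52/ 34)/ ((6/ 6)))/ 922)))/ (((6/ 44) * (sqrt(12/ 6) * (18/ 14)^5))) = 50576716855 * sqrt(2)/ 66638449872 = 1.07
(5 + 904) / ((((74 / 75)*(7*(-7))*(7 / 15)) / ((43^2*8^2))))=-60506676000 / 12691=-4767683.87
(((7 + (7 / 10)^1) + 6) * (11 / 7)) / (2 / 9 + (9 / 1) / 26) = 176319 / 4655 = 37.88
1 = 1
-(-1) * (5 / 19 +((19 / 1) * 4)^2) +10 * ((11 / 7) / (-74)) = 28423946 / 4921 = 5776.05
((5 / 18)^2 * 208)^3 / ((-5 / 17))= -7469800000 / 531441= -14055.75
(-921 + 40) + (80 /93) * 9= -27071 /31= -873.26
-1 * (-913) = 913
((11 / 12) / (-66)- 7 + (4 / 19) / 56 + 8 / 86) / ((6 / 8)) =-2848243 / 308826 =-9.22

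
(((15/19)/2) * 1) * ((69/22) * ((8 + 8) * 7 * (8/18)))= 12880/209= 61.63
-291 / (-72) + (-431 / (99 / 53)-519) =-590591 / 792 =-745.70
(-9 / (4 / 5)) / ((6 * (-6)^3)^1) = 5 / 576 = 0.01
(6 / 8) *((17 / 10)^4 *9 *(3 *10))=6765201 / 4000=1691.30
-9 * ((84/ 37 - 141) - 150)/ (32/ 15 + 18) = 1442205/ 11174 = 129.07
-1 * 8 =-8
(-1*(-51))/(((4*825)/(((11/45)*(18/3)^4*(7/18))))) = 238/125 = 1.90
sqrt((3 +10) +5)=3* sqrt(2)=4.24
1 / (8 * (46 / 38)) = 19 / 184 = 0.10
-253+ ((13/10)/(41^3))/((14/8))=-610295429/2412235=-253.00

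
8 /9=0.89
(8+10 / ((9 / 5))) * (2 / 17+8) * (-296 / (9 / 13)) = -21594976 / 459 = -47047.88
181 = 181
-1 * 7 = -7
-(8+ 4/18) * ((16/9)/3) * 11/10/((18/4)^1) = -13024/10935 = -1.19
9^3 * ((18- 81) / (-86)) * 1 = 534.03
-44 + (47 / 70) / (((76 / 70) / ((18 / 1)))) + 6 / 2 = -1135 / 38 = -29.87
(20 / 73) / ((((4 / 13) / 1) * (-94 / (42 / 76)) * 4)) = -1365 / 1043024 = -0.00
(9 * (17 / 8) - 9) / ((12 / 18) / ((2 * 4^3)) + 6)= 1.69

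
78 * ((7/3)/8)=91/4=22.75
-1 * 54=-54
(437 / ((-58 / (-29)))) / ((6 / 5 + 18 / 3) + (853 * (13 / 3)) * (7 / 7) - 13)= 6555 / 110716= 0.06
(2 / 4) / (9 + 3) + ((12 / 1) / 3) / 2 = 2.04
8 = 8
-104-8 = -112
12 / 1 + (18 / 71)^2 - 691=-3422515 / 5041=-678.94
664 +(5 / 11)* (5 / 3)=21937 / 33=664.76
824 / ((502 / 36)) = 14832 / 251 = 59.09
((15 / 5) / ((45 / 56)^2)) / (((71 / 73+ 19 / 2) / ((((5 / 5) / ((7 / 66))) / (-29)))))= -130816 / 906975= -0.14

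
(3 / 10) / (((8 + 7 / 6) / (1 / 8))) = 9 / 2200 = 0.00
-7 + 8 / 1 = 1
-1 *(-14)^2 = -196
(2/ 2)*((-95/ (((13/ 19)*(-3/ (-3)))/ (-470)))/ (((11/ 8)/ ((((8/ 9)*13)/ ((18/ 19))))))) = 578896.52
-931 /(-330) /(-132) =-931 /43560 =-0.02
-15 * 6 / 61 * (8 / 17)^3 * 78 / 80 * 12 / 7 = -539136 / 2097851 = -0.26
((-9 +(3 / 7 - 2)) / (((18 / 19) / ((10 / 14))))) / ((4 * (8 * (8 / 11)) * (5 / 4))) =-7733 / 28224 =-0.27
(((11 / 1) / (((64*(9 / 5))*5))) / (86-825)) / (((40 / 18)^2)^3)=-649539 / 3026944000000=-0.00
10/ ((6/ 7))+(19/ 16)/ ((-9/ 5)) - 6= 721/ 144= 5.01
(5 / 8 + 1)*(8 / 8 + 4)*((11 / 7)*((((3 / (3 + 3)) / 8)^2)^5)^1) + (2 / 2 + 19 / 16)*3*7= 2828493662454475 / 61572651155456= 45.94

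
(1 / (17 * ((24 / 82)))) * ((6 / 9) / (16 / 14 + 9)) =287 / 21726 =0.01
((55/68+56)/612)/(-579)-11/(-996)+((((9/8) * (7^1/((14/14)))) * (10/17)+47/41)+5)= 884718924667/81997544592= 10.79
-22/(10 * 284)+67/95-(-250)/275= 1.61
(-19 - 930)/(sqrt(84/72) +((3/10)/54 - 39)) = 25.03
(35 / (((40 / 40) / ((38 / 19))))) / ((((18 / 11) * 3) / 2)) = 770 / 27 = 28.52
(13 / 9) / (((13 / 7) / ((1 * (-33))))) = -77 / 3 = -25.67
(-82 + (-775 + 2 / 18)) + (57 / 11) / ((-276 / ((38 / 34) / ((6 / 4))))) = -66339707 / 77418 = -856.90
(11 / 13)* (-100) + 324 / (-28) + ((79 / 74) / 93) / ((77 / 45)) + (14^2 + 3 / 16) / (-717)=-1270444357025 / 13171542384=-96.45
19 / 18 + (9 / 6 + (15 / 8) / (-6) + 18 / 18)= 467 / 144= 3.24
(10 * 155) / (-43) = -1550 / 43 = -36.05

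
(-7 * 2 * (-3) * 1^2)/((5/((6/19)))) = 252/95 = 2.65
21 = 21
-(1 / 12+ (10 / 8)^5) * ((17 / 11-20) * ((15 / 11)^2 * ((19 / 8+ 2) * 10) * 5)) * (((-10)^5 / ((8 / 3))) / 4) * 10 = -6014202099609375 / 2725888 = -2206327662.62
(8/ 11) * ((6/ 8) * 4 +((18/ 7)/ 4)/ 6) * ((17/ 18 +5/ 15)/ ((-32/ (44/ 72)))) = -667/ 12096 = -0.06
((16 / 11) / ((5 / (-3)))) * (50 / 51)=-160 / 187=-0.86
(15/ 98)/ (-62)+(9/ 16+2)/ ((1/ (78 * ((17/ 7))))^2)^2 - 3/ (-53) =3299482355.82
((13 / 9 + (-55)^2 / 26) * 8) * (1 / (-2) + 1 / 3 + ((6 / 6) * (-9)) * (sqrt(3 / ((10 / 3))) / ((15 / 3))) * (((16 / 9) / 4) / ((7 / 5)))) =-220504 * sqrt(10) / 1365- 55126 / 351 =-667.89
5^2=25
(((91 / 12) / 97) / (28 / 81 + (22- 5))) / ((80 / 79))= 194103 / 43611200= 0.00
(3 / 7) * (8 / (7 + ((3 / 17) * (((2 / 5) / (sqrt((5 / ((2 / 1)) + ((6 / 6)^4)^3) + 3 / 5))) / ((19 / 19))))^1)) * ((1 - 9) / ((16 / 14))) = -9953160 / 2902933 + 2448 * sqrt(410) / 2902933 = -3.41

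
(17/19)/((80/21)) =0.23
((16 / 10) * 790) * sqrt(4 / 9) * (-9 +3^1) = -5056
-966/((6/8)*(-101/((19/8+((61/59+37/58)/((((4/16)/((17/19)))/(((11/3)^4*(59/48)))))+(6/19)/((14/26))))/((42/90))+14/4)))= 383411150092/10518039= 36452.72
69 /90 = 23 /30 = 0.77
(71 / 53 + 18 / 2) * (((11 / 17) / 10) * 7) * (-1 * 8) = -168784 / 4505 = -37.47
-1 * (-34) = 34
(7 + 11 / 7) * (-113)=-6780 / 7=-968.57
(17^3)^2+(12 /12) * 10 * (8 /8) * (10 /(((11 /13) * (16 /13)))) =1062057261 /44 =24137665.02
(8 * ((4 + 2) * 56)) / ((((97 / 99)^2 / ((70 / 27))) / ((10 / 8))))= 85377600 / 9409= 9074.04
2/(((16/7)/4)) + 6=19/2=9.50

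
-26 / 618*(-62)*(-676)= -544856 / 309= -1763.29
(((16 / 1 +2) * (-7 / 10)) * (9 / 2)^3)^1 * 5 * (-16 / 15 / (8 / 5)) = 15309 / 4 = 3827.25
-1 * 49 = -49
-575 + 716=141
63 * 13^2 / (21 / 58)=29406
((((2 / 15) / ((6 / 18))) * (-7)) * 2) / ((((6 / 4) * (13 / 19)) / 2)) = -2128 / 195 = -10.91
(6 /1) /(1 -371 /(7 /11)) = -1 /97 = -0.01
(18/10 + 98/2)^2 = 64516/25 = 2580.64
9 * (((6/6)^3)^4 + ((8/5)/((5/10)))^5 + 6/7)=66425913/21875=3036.61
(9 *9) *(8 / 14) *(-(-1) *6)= 1944 / 7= 277.71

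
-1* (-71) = 71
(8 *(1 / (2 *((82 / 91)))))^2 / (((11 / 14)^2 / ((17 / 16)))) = 6898073 / 203401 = 33.91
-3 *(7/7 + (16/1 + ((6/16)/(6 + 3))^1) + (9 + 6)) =-96.12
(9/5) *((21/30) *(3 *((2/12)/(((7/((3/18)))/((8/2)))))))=3/50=0.06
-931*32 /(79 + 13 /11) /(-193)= 3344 /1737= 1.93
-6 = -6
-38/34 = -19/17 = -1.12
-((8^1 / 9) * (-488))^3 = 59501707264 / 729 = 81620997.62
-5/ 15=-1/ 3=-0.33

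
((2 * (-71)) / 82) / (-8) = 71 / 328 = 0.22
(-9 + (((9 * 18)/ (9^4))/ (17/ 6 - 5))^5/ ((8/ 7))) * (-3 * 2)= 95897677083310/ 1775882908917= 54.00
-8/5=-1.60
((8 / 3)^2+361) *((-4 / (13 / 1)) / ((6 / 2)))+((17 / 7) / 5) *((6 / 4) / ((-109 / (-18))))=-50395271 / 1339065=-37.63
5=5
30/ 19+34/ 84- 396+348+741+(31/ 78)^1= 1202314/ 1729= 695.38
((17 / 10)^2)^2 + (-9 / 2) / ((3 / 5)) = 0.85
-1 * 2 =-2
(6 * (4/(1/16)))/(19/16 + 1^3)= 6144/35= 175.54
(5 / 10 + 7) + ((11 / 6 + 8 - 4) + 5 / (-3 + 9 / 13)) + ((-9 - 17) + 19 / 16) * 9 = -212.15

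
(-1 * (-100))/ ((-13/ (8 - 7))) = -100/ 13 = -7.69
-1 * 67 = -67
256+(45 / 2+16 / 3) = 1703 / 6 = 283.83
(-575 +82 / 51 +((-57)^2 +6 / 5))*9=2047758 / 85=24091.27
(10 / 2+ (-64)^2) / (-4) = -4101 / 4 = -1025.25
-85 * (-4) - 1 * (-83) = 423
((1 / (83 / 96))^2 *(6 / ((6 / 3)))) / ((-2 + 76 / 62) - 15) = -285696 / 1122907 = -0.25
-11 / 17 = -0.65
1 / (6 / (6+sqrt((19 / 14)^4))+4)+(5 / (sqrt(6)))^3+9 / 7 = 76675 / 51268+125 * sqrt(6) / 36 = 10.00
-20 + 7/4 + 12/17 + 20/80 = -17.29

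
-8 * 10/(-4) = 20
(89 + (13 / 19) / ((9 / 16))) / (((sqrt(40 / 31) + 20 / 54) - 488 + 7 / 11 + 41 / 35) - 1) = -2795243861696055 / 15083496261267541 - 370440066150 * sqrt(310) / 15083496261267541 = -0.19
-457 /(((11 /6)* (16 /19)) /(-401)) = 118700.56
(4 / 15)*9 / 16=3 / 20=0.15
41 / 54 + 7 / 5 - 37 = -9407 / 270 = -34.84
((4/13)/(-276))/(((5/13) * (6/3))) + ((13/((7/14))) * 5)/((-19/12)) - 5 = -1141969/13110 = -87.11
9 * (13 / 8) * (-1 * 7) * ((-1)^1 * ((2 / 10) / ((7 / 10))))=29.25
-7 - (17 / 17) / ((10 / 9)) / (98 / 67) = -7463 / 980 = -7.62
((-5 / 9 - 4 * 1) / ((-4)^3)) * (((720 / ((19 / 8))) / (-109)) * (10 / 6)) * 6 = -4100 / 2071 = -1.98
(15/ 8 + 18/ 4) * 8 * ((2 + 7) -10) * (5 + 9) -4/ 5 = -3574/ 5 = -714.80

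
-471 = -471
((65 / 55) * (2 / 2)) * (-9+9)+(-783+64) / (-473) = 719 / 473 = 1.52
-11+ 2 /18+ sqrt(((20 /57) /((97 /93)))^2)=-175034 /16587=-10.55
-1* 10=-10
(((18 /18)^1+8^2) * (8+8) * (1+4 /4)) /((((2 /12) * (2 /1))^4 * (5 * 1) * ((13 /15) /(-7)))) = -272160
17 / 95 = 0.18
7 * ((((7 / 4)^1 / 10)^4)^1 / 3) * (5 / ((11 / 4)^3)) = 16807 / 31944000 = 0.00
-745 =-745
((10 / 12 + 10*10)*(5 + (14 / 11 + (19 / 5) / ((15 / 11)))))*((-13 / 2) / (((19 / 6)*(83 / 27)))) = -4809519 / 7885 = -609.96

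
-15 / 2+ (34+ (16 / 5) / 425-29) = -10593 / 4250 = -2.49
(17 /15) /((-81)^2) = 17 /98415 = 0.00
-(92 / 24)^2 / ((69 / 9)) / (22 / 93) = -713 / 88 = -8.10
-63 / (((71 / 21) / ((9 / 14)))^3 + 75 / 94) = -116562726 / 270625297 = -0.43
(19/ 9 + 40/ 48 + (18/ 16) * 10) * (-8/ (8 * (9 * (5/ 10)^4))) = -2044/ 81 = -25.23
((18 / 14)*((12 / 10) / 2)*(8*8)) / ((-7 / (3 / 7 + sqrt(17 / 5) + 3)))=-41472 / 1715 - 1728*sqrt(85) / 1225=-37.19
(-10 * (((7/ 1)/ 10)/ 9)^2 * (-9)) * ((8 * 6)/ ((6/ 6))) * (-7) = -2744/ 15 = -182.93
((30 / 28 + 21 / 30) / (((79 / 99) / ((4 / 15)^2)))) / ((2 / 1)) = 0.08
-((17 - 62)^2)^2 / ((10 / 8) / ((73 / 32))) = -59869125 / 8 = -7483640.62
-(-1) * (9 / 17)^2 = 81 / 289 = 0.28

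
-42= -42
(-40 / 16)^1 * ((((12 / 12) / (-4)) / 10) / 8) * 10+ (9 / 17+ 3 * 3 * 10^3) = 9792661 / 1088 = 9000.61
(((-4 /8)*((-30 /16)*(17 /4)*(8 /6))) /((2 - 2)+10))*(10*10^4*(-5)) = -265625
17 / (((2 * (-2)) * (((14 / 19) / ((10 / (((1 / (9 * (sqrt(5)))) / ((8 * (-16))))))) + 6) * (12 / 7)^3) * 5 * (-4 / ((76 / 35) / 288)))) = 2104991 * sqrt(5) / 18626807070296640 + 114270940 / 2155880447951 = 0.00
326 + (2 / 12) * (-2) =977 / 3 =325.67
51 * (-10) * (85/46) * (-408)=8843400/23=384495.65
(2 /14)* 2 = 0.29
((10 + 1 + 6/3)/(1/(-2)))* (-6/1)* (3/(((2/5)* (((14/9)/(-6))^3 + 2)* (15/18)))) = 27634932/39023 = 708.17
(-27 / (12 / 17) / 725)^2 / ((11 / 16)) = 23409 / 5781875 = 0.00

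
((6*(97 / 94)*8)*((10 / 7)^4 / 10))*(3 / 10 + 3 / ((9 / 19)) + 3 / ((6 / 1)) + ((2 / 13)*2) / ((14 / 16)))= 1585678400 / 10269077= 154.41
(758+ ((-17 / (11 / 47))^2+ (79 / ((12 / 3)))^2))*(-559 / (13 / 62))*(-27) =447622406415 / 968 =462419841.34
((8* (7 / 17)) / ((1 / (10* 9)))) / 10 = 504 / 17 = 29.65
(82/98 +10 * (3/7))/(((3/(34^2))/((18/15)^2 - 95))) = -184673.44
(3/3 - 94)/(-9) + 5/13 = 10.72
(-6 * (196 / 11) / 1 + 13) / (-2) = 1033 / 22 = 46.95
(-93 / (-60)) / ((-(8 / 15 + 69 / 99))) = -1023 / 812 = -1.26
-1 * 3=-3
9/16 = 0.56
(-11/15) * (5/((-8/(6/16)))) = 11/64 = 0.17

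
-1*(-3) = 3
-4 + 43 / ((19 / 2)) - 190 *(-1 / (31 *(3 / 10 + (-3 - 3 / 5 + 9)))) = 2830 / 1767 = 1.60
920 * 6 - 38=5482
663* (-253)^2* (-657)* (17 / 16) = -473989653423 / 16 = -29624353338.94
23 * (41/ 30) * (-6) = -943/ 5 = -188.60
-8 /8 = -1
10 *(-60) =-600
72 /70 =36 /35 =1.03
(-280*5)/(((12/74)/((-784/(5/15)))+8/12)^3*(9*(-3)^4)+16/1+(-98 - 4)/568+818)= -60656836077752320/45481943373514701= -1.33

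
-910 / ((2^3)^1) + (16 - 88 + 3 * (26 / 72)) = -554 / 3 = -184.67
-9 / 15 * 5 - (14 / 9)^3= -4931 / 729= -6.76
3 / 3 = 1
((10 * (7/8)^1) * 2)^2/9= 1225/36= 34.03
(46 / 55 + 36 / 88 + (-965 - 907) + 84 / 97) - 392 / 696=-1736321687 / 928290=-1870.45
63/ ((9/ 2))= 14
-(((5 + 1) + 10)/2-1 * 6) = -2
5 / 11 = 0.45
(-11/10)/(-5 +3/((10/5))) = 11/35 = 0.31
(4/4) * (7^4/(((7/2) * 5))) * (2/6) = 686/15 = 45.73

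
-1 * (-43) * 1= 43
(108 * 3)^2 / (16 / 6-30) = -157464 / 41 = -3840.59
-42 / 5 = -8.40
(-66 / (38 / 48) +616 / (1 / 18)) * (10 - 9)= 209088 / 19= 11004.63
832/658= 416/329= 1.26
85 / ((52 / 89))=7565 / 52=145.48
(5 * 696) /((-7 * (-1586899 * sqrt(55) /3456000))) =145.99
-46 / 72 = -23 / 36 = -0.64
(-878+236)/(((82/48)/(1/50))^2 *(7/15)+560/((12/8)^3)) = -30816/171395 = -0.18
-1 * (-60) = 60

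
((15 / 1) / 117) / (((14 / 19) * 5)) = 19 / 546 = 0.03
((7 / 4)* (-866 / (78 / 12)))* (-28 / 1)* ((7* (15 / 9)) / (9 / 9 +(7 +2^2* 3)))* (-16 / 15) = -2376304 / 585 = -4062.06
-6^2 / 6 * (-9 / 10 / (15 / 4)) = 36 / 25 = 1.44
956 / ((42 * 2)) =239 / 21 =11.38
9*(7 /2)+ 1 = 65 /2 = 32.50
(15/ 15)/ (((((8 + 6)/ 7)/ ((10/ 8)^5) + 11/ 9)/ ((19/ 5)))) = 2.02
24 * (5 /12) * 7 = 70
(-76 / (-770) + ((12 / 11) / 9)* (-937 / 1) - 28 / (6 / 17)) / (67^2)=-74232 / 1728265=-0.04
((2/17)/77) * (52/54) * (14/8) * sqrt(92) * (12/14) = 0.02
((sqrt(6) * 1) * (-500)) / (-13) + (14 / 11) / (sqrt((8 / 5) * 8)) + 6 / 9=7 * sqrt(5) / 44 + 2 / 3 + 500 * sqrt(6) / 13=95.23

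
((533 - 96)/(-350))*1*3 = -1311/350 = -3.75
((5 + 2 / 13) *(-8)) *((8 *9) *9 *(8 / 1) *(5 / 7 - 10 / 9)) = 84817.58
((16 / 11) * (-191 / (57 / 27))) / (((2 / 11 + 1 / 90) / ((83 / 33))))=-1715.60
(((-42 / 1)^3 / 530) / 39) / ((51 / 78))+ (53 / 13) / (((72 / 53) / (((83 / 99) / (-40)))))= -18517506599 / 3339610560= -5.54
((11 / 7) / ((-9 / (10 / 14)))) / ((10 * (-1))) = 11 / 882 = 0.01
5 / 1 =5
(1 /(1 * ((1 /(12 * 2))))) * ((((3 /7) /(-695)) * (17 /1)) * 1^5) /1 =-1224 /4865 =-0.25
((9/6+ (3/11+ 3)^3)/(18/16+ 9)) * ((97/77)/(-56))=-3146195/38740086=-0.08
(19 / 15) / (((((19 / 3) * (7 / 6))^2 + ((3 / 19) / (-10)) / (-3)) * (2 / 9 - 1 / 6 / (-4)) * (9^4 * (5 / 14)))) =8512 / 226883295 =0.00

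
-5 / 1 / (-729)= 5 / 729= 0.01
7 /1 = 7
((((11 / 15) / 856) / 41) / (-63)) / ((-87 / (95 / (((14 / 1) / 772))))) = 40337 / 2019792348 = 0.00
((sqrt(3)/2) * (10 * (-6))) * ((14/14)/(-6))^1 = 8.66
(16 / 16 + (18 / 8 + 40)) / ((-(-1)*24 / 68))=2941 / 24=122.54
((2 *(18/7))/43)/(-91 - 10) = -36/30401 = -0.00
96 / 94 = 48 / 47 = 1.02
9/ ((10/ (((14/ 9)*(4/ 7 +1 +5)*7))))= 322/ 5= 64.40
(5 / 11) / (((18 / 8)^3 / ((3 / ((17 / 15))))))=1600 / 15147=0.11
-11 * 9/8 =-99/8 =-12.38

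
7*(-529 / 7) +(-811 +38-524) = -1826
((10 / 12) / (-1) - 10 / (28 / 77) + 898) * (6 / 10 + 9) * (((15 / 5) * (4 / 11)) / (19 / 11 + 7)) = 5218 / 5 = 1043.60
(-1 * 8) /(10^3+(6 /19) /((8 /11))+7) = -608 /76565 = -0.01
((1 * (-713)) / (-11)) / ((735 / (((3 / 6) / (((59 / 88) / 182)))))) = 74152 / 6195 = 11.97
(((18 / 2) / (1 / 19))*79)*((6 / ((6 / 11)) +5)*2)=432288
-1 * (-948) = 948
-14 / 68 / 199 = -7 / 6766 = -0.00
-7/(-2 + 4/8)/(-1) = -14/3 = -4.67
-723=-723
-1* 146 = -146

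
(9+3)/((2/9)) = 54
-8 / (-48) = 1 / 6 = 0.17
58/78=29/39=0.74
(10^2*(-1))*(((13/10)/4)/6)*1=-65/12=-5.42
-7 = -7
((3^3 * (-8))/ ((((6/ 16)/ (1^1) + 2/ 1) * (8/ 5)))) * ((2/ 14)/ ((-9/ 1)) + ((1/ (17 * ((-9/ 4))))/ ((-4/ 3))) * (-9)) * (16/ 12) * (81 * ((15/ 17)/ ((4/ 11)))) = 110127600/ 38437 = 2865.15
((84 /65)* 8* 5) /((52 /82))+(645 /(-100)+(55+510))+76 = 2420299 /3380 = 716.06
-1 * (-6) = 6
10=10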